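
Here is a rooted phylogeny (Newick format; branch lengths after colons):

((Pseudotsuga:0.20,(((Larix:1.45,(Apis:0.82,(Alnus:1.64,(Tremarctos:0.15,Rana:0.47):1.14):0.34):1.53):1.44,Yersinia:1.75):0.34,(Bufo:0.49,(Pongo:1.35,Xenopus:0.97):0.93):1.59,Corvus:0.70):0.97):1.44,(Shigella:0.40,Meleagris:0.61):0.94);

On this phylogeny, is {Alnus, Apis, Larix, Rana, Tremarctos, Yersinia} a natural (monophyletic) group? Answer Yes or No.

The most recent common ancestor of these taxa subtends ((Larix,(Apis,(Alnus,(Tremarctos,Rana)))),Yersinia).
That clade has exactly 6 tips — every listed taxon and nothing else — so the group is monophyletic.

Yes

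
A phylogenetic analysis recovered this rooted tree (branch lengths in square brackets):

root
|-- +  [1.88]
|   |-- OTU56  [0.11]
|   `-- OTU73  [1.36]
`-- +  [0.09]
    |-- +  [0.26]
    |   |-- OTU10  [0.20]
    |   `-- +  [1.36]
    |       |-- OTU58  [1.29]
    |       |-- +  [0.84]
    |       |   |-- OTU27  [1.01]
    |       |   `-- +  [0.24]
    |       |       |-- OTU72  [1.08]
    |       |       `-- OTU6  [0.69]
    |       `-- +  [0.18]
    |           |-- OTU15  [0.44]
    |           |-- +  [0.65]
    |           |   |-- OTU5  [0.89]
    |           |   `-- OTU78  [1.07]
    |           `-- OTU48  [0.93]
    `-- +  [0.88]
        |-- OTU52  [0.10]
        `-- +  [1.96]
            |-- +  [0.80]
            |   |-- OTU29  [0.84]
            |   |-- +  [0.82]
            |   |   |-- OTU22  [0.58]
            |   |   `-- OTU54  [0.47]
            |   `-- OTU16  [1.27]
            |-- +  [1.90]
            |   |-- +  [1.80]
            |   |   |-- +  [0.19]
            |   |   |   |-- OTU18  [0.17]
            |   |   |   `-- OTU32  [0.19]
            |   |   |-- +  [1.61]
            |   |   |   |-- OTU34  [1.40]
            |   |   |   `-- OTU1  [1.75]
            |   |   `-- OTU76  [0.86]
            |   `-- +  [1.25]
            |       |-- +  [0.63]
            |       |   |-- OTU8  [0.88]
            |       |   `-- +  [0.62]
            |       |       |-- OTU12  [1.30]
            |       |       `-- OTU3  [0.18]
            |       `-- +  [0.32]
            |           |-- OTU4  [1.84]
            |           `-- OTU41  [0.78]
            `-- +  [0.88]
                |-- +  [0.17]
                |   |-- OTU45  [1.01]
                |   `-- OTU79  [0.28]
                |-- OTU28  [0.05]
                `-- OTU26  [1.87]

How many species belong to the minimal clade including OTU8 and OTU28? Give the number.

The MRCA of OTU8 and OTU28 is the node subtending ((OTU29,(OTU22,OTU54),OTU16),(((OTU18,OTU32),(OTU34,OTU1),OTU76),((OTU8,(OTU12,OTU3)),(OTU4,OTU41))),((OTU45,OTU79),OTU28,OTU26)).
That clade contains 18 terminal taxa: OTU1, OTU12, OTU16, OTU18, OTU22, OTU26, OTU28, OTU29, OTU3, OTU32, OTU34, OTU4, OTU41, OTU45, OTU54, OTU76, OTU79, OTU8.

18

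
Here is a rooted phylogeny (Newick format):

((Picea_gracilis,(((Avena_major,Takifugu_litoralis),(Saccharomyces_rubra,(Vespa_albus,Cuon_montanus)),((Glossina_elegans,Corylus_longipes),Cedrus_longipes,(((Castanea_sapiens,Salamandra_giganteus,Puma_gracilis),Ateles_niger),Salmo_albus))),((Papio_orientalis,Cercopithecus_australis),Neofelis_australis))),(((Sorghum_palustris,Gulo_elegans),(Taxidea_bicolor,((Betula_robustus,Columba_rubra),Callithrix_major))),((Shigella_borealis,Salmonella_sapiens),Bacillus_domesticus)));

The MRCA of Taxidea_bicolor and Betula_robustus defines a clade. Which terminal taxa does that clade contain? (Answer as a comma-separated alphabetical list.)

Betula_robustus, Callithrix_major, Columba_rubra, Taxidea_bicolor

Tracing Taxidea_bicolor: it sits inside (Taxidea_bicolor,((Betula_robustus,Columba_rubra),Callithrix_major)).
Tracing Betula_robustus: it sits inside (Betula_robustus,Columba_rubra).
The smallest clade enclosing both is (Taxidea_bicolor,((Betula_robustus,Columba_rubra),Callithrix_major)); the answer is its 4 terminal taxa in alphabetical order.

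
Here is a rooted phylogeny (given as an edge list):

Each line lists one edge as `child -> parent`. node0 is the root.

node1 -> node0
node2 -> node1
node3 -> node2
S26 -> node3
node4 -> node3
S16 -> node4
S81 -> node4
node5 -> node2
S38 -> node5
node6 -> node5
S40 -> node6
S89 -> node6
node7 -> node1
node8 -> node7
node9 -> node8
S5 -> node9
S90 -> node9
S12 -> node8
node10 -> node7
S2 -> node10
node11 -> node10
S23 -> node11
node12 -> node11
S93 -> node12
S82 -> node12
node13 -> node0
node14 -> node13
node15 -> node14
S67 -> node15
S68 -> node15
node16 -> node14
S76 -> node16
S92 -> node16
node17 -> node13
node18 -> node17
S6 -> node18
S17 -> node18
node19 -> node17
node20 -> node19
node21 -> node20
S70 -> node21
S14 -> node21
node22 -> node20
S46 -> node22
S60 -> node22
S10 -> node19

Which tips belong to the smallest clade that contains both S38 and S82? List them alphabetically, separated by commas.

S12, S16, S2, S23, S26, S38, S40, S5, S81, S82, S89, S90, S93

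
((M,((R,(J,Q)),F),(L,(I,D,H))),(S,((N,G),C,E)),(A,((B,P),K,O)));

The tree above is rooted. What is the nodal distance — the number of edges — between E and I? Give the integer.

7

The MRCA of E and I is the root of the tree.
From E up to that node: 3 branches. From I up to the same node: 4 branches. Total: 3 + 4 = 7.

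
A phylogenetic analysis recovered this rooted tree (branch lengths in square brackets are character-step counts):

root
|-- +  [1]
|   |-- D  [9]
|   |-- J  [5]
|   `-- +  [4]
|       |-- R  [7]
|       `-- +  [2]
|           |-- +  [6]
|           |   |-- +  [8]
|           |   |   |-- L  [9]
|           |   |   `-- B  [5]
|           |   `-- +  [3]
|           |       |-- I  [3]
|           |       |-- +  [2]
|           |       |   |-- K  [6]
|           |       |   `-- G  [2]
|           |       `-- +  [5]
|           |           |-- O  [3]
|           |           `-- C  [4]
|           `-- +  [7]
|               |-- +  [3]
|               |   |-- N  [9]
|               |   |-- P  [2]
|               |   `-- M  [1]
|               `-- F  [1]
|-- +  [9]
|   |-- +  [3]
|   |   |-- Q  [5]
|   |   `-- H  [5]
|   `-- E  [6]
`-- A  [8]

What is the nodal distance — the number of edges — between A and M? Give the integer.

7

The MRCA of A and M is the root of the tree.
From A up to that node: 1 branch. From M up to the same node: 6 branches. Total: 1 + 6 = 7.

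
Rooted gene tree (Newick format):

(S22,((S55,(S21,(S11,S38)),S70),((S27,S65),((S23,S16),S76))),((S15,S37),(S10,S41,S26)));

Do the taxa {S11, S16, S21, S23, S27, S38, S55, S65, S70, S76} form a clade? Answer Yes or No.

Yes

The most recent common ancestor of these taxa subtends ((S55,(S21,(S11,S38)),S70),((S27,S65),((S23,S16),S76))).
That clade has exactly 10 tips — every listed taxon and nothing else — so the group is monophyletic.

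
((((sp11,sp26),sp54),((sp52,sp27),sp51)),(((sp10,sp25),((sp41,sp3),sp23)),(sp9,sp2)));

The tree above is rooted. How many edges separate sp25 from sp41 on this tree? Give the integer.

5

The MRCA of sp25 and sp41 is the node subtending ((sp10,sp25),((sp41,sp3),sp23)).
From sp25 up to that node: 2 branches. From sp41 up to the same node: 3 branches. Total: 2 + 3 = 5.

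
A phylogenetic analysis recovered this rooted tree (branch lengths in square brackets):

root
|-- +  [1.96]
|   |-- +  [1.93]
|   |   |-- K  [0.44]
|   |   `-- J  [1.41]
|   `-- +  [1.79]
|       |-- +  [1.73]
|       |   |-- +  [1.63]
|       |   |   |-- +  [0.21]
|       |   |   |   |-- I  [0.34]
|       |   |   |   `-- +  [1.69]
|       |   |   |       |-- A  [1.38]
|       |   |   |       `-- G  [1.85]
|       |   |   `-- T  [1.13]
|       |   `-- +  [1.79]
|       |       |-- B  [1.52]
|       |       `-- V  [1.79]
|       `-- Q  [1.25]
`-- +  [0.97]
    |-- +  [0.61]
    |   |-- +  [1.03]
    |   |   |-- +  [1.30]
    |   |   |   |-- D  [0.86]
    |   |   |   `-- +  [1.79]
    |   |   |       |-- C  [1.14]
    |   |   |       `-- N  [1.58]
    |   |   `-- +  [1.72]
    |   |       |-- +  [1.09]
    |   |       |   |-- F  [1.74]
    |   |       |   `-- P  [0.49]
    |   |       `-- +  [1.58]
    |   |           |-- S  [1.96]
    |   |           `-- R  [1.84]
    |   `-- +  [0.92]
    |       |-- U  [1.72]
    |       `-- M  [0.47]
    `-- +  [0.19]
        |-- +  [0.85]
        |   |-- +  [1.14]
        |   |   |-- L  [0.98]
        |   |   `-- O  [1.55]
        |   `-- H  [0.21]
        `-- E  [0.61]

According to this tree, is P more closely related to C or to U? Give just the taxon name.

C

The MRCA of P and C subtends ((D,(C,N)),((F,P),(S,R))) (7 taxa).
The MRCA of P and U subtends (((D,(C,N)),((F,P),(S,R))),(U,M)) (9 taxa).
The first is nested inside the second, so P shares a more recent common ancestor with C.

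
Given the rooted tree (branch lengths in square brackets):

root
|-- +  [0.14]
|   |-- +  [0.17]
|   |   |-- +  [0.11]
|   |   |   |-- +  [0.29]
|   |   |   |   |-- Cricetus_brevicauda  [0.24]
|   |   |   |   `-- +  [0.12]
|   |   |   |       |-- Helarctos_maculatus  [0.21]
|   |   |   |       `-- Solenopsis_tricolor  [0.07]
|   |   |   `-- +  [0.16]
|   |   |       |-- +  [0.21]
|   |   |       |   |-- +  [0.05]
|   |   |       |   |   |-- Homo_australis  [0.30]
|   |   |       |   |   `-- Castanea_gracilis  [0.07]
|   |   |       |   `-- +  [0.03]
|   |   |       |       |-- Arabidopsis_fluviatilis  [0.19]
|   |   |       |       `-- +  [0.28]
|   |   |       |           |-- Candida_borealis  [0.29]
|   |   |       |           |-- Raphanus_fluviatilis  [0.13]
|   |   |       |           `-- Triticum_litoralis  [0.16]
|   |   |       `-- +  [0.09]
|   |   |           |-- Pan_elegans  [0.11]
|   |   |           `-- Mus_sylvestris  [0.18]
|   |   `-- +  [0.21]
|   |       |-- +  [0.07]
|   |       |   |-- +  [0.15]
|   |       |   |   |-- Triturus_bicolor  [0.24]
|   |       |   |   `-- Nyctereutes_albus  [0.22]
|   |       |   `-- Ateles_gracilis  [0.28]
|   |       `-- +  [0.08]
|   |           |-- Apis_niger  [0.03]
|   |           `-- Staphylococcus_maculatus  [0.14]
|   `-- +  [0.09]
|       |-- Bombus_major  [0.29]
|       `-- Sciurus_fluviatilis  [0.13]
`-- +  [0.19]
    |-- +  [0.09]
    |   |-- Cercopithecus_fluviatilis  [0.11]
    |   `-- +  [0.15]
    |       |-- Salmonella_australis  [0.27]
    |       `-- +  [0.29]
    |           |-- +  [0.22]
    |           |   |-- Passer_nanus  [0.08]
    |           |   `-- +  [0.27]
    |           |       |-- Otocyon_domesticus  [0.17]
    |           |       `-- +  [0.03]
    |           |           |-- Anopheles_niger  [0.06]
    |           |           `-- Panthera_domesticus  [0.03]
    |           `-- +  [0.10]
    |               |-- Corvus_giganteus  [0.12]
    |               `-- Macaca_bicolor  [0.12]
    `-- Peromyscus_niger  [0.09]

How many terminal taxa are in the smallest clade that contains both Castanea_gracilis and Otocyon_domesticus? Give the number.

27

The MRCA of Castanea_gracilis and Otocyon_domesticus is the root, so the clade is the entire tree.
That clade contains 27 terminal taxa: Anopheles_niger, Apis_niger, Arabidopsis_fluviatilis, Ateles_gracilis, Bombus_major, Candida_borealis, Castanea_gracilis, Cercopithecus_fluviatilis, Corvus_giganteus, Cricetus_brevicauda, Helarctos_maculatus, Homo_australis, Macaca_bicolor, Mus_sylvestris, Nyctereutes_albus, Otocyon_domesticus, Pan_elegans, Panthera_domesticus, Passer_nanus, Peromyscus_niger, Raphanus_fluviatilis, Salmonella_australis, Sciurus_fluviatilis, Solenopsis_tricolor, Staphylococcus_maculatus, Triticum_litoralis, Triturus_bicolor.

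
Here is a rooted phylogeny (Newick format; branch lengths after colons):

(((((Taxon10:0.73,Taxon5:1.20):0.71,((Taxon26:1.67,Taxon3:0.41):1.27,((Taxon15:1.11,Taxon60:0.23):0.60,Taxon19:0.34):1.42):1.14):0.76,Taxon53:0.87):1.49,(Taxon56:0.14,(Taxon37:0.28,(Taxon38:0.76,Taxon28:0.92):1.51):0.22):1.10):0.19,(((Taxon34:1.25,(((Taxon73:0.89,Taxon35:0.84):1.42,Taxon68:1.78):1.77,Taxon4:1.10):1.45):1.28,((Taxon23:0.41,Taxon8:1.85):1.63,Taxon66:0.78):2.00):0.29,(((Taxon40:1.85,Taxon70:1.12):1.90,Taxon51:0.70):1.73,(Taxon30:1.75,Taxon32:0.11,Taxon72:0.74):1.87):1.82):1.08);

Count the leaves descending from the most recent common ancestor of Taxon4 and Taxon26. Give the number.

26

The MRCA of Taxon4 and Taxon26 is the root, so the clade is the entire tree.
That clade contains 26 terminal taxa: Taxon10, Taxon15, Taxon19, Taxon23, Taxon26, Taxon28, Taxon3, Taxon30, Taxon32, Taxon34, Taxon35, Taxon37, Taxon38, Taxon4, Taxon40, Taxon5, Taxon51, Taxon53, Taxon56, Taxon60, Taxon66, Taxon68, Taxon70, Taxon72, Taxon73, Taxon8.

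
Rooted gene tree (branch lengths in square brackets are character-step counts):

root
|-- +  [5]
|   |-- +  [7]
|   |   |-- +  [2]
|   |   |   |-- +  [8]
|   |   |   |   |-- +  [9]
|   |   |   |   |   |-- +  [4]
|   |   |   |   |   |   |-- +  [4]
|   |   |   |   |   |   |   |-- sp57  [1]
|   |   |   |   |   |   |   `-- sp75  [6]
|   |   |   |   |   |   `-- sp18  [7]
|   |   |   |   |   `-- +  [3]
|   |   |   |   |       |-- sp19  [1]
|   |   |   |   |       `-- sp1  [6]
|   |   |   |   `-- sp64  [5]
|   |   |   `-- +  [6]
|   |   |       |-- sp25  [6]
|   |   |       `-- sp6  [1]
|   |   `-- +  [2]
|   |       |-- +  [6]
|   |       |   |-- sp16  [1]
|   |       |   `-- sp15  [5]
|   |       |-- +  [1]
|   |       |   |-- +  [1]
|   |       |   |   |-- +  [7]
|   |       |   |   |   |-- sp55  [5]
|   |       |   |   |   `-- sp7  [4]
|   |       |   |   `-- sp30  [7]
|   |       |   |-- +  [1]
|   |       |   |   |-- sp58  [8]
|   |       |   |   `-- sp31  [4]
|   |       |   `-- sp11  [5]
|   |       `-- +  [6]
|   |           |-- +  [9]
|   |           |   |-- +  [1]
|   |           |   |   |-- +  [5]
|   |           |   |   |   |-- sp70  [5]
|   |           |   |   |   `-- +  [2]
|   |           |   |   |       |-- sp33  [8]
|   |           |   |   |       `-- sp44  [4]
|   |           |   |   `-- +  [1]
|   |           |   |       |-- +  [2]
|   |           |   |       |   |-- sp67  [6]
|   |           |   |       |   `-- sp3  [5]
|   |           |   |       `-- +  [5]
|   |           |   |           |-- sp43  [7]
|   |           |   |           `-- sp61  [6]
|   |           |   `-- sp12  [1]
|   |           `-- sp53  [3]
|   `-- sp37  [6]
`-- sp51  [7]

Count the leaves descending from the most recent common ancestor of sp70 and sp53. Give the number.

9

The MRCA of sp70 and sp53 is the node subtending ((((sp70,(sp33,sp44)),((sp67,sp3),(sp43,sp61))),sp12),sp53).
That clade contains 9 terminal taxa: sp12, sp3, sp33, sp43, sp44, sp53, sp61, sp67, sp70.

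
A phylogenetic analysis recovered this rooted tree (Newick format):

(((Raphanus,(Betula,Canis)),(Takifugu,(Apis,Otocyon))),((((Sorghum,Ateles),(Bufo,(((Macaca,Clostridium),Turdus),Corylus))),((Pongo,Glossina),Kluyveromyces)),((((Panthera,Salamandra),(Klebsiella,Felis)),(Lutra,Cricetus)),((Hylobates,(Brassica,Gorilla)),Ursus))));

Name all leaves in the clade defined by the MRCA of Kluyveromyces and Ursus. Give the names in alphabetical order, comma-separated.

Ateles, Brassica, Bufo, Clostridium, Corylus, Cricetus, Felis, Glossina, Gorilla, Hylobates, Klebsiella, Kluyveromyces, Lutra, Macaca, Panthera, Pongo, Salamandra, Sorghum, Turdus, Ursus

Tracing Kluyveromyces: it sits inside ((Pongo,Glossina),Kluyveromyces).
Tracing Ursus: it sits inside ((Hylobates,(Brassica,Gorilla)),Ursus).
The smallest clade enclosing both is ((((Sorghum,Ateles),(Bufo,(((Macaca,Clostridium),Turdus),Corylus))),((Pongo,Glossina),Kluyveromyces)),((((Panthera,Salamandra),(Klebsiella,Felis)),(Lutra,Cricetus)),((Hylobates,(Brassica,Gorilla)),Ursus))); the answer is its 20 terminal taxa in alphabetical order.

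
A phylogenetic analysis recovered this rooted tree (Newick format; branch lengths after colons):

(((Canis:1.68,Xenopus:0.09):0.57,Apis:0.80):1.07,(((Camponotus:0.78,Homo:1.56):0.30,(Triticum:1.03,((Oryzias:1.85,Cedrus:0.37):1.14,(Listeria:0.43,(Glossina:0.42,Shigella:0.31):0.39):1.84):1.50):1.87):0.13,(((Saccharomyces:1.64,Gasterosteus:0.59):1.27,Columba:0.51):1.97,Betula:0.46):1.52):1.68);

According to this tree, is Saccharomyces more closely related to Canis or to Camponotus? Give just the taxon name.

Camponotus

The MRCA of Saccharomyces and Camponotus subtends (((Camponotus,Homo),(Triticum,((Oryzias,Cedrus),(Listeria,(Glossina,Shigella))))),(((Saccharomyces,Gasterosteus),Columba),Betula)) (12 taxa).
The MRCA of Saccharomyces and Canis is the root, subtending the entire tree (15 taxa).
The first is nested inside the second, so Saccharomyces shares a more recent common ancestor with Camponotus.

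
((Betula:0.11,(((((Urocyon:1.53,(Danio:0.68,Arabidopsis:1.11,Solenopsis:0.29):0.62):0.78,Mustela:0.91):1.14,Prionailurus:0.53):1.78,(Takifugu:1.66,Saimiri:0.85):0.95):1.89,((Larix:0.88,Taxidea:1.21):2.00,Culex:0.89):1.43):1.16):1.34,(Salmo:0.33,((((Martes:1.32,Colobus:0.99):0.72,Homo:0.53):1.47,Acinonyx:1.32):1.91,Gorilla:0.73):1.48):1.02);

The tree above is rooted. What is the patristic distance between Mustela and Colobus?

The path runs Mustela → … → MRCA → … → Colobus; the MRCA is the root of the tree.
Branch lengths along that path: 0.91 + 1.14 + 1.78 + 1.89 + 1.16 + 1.34 + 1.02 + 1.48 + 1.91 + 1.47 + 0.72 + 0.99 = 15.81.

15.81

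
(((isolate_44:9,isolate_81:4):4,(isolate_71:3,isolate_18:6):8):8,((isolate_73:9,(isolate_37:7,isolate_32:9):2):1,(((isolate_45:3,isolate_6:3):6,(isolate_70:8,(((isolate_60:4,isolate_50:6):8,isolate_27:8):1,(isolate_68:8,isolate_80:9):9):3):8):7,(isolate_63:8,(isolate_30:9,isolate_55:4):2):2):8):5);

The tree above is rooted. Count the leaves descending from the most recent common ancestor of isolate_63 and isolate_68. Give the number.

11

The MRCA of isolate_63 and isolate_68 is the node subtending (((isolate_45,isolate_6),(isolate_70,(((isolate_60,isolate_50),isolate_27),(isolate_68,isolate_80)))),(isolate_63,(isolate_30,isolate_55))).
That clade contains 11 terminal taxa: isolate_27, isolate_30, isolate_45, isolate_50, isolate_55, isolate_6, isolate_60, isolate_63, isolate_68, isolate_70, isolate_80.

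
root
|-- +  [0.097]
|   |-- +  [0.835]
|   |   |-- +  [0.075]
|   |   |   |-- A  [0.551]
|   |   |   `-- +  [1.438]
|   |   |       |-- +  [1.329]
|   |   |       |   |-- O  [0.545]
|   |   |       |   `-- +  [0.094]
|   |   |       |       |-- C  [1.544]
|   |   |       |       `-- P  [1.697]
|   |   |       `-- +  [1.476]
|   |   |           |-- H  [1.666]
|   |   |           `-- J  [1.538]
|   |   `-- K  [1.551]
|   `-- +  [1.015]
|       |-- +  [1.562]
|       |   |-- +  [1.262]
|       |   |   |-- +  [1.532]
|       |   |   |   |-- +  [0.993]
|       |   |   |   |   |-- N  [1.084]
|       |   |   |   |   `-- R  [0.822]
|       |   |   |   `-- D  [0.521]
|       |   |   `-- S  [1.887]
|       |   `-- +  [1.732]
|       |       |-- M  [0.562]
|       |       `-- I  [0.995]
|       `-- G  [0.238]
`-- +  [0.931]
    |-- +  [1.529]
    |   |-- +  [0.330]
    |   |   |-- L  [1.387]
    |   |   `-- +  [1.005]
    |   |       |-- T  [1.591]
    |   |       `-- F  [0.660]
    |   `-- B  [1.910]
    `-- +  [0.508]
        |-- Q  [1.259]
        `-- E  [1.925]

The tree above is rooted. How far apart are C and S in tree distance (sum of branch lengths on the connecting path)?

The path runs C → … → MRCA → … → S; the MRCA is the node subtending (((A,((O,(C,P)),(H,J))),K),(((((N,R),D),S),(M,I)),G)).
Branch lengths along that path: 1.544 + 0.094 + 1.329 + 1.438 + 0.075 + 0.835 + 1.015 + 1.562 + 1.262 + 1.887 = 11.041.

11.041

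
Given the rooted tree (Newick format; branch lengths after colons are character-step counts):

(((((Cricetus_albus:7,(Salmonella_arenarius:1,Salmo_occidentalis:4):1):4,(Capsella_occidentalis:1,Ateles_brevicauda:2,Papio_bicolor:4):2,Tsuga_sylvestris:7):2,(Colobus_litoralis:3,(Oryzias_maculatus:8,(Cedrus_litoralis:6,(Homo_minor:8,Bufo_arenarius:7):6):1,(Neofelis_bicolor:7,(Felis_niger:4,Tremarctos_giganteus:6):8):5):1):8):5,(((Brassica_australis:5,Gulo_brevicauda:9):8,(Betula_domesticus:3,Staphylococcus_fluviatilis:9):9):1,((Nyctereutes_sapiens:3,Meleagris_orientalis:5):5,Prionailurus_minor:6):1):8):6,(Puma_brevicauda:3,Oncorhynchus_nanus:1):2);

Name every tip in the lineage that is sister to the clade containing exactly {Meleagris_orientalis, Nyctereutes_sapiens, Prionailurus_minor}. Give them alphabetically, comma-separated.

Betula_domesticus, Brassica_australis, Gulo_brevicauda, Staphylococcus_fluviatilis

The clade containing exactly {Meleagris_orientalis, Nyctereutes_sapiens, Prionailurus_minor} attaches to the tree at the node subtending (((Brassica_australis,Gulo_brevicauda),(Betula_domesticus,Staphylococcus_fluviatilis)),((Nyctereutes_sapiens,Meleagris_orientalis),Prionailurus_minor)).
The other lineage descending from that same node — the sister group — is ((Brassica_australis,Gulo_brevicauda),(Betula_domesticus,Staphylococcus_fluviatilis)); its 4 tips in alphabetical order are the answer.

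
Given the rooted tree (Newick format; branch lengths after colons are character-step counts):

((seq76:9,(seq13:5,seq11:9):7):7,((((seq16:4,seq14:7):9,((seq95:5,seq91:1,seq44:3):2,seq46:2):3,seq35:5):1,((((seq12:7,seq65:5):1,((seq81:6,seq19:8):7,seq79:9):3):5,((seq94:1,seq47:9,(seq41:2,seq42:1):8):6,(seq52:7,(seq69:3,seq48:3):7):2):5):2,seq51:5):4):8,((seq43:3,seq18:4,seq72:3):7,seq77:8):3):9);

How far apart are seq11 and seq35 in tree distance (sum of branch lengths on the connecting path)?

46

The path runs seq11 → … → MRCA → … → seq35; the MRCA is the root of the tree.
Branch lengths along that path: 9 + 7 + 7 + 9 + 8 + 1 + 5 = 46.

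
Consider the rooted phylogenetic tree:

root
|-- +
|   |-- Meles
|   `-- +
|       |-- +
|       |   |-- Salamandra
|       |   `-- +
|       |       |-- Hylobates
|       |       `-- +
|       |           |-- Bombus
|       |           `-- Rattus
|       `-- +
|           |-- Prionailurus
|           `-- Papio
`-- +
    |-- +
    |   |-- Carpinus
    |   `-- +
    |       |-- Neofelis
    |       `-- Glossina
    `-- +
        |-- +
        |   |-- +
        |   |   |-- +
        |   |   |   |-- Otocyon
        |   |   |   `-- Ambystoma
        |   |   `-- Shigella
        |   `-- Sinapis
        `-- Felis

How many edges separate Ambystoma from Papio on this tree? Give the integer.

The MRCA of Ambystoma and Papio is the root of the tree.
From Ambystoma up to that node: 6 branches. From Papio up to the same node: 4 branches. Total: 6 + 4 = 10.

10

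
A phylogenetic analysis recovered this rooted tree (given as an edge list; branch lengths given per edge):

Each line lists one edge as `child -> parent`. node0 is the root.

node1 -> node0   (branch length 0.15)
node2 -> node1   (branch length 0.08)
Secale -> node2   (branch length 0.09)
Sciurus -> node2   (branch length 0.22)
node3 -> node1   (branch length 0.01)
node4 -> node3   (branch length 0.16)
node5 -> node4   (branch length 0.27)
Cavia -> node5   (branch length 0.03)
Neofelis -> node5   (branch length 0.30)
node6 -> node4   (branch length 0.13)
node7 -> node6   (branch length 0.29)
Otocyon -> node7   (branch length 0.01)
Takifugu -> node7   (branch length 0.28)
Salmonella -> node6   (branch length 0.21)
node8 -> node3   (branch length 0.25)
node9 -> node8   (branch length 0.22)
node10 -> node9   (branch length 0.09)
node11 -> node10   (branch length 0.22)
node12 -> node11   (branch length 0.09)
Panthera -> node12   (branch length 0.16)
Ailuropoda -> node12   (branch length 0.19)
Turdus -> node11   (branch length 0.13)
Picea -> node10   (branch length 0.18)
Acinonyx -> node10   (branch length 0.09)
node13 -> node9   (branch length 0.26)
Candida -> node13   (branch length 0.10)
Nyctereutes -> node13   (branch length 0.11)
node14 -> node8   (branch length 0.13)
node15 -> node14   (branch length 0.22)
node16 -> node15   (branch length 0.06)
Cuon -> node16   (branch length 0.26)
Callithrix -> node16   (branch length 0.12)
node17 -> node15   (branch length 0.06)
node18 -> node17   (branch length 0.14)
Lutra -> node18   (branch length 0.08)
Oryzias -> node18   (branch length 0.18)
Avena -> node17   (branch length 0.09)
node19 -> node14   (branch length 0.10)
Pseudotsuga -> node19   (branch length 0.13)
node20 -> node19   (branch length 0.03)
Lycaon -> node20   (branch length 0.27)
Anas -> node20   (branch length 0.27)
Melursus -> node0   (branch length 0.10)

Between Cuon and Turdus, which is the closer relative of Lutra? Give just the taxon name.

The MRCA of Lutra and Cuon subtends ((Cuon,Callithrix),((Lutra,Oryzias),Avena)) (5 taxa).
The MRCA of Lutra and Turdus subtends (((((Panthera,Ailuropoda),Turdus),Picea,Acinonyx),(Candida,Nyctereutes)),(((Cuon,Callithrix),((Lutra,Oryzias),Avena)),(Pseudotsuga,(Lycaon,Anas)))) (15 taxa).
The first is nested inside the second, so Lutra shares a more recent common ancestor with Cuon.

Cuon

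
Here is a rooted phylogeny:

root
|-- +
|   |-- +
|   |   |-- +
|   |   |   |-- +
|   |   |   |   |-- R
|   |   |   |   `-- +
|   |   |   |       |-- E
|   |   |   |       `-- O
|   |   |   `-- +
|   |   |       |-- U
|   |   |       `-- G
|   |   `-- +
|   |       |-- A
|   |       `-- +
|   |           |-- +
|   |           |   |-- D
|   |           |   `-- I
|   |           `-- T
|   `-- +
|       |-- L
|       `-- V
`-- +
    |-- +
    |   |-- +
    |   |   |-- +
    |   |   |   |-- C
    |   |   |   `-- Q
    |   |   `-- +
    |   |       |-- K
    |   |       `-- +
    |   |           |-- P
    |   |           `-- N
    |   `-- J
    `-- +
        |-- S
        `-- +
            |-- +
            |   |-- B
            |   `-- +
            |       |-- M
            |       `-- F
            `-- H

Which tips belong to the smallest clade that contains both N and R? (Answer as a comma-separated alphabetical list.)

A, B, C, D, E, F, G, H, I, J, K, L, M, N, O, P, Q, R, S, T, U, V

Tracing N: it sits inside (P,N).
Tracing R: it sits inside (R,(E,O)).
The smallest clade enclosing both is the whole tree (their MRCA is the root), so the answer is all 22 tips in alphabetical order.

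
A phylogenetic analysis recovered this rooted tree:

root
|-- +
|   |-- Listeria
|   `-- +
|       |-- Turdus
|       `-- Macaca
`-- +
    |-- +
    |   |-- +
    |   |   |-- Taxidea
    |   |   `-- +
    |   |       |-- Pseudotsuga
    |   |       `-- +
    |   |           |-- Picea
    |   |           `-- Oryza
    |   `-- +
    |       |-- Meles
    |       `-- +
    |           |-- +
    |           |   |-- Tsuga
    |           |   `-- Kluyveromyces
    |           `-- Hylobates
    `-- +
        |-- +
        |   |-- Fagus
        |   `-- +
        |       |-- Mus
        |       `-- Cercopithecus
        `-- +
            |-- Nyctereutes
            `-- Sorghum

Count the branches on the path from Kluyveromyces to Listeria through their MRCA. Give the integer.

8

The MRCA of Kluyveromyces and Listeria is the root of the tree.
From Kluyveromyces up to that node: 6 branches. From Listeria up to the same node: 2 branches. Total: 6 + 2 = 8.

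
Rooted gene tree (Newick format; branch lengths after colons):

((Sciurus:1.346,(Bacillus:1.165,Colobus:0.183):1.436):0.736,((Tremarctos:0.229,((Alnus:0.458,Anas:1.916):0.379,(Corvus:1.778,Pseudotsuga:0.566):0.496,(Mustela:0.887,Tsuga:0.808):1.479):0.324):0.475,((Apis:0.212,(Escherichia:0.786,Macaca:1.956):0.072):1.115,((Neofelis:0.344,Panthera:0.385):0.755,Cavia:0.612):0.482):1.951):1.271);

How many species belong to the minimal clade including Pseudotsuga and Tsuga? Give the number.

The MRCA of Pseudotsuga and Tsuga is the node subtending ((Alnus,Anas),(Corvus,Pseudotsuga),(Mustela,Tsuga)).
That clade contains 6 terminal taxa: Alnus, Anas, Corvus, Mustela, Pseudotsuga, Tsuga.

6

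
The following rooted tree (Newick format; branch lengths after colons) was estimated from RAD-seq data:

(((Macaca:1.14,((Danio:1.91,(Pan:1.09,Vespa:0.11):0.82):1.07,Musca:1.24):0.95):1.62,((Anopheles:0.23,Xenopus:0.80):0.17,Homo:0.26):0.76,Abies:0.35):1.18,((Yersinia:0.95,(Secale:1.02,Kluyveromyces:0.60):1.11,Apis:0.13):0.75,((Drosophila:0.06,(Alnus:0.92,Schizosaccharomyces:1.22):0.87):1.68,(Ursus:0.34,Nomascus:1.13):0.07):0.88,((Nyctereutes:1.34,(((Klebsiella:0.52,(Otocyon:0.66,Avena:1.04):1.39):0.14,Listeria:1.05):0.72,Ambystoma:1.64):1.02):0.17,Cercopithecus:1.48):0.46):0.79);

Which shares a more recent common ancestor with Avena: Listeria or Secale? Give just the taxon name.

The MRCA of Avena and Listeria subtends ((Klebsiella,(Otocyon,Avena)),Listeria) (4 taxa).
The MRCA of Avena and Secale subtends ((Yersinia,(Secale,Kluyveromyces),Apis),((Drosophila,(Alnus,Schizosaccharomyces)),(Ursus,Nomascus)),((Nyctereutes,(((Klebsiella,(Otocyon,Avena)),Listeria),Ambystoma)),Cercopithecus)) (16 taxa).
The first is nested inside the second, so Avena shares a more recent common ancestor with Listeria.

Listeria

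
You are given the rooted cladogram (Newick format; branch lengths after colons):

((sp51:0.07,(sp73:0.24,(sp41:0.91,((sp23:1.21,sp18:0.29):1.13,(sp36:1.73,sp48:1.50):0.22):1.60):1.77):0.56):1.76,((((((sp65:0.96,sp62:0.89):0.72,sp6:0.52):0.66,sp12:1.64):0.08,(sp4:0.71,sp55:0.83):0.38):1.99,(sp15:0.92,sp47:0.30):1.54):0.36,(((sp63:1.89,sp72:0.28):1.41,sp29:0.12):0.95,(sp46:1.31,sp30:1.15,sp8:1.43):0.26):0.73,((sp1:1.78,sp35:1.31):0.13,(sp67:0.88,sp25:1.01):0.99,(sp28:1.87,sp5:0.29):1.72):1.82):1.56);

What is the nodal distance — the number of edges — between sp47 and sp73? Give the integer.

The MRCA of sp47 and sp73 is the root of the tree.
From sp47 up to that node: 4 branches. From sp73 up to the same node: 3 branches. Total: 4 + 3 = 7.

7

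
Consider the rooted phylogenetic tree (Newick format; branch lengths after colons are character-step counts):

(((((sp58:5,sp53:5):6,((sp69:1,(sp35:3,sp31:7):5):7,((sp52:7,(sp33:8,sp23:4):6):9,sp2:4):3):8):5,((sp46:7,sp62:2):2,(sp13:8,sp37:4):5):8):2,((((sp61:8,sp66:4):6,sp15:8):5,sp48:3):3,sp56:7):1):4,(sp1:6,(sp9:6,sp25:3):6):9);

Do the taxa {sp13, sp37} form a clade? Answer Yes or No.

The most recent common ancestor of these taxa subtends (sp13,sp37).
That clade has exactly 2 tips — every listed taxon and nothing else — so the group is monophyletic.

Yes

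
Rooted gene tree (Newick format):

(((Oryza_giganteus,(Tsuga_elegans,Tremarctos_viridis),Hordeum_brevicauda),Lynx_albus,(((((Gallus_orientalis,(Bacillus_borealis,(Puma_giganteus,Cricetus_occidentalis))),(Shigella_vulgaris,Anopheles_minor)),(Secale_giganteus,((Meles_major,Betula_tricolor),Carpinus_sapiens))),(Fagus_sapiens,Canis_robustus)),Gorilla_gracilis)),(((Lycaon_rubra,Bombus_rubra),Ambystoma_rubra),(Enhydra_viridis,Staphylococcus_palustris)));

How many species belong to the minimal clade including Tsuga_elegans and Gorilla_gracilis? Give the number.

18

The MRCA of Tsuga_elegans and Gorilla_gracilis is the node subtending ((Oryza_giganteus,(Tsuga_elegans,Tremarctos_viridis),Hordeum_brevicauda),Lynx_albus,(((((Gallus_orientalis,(Bacillus_borealis,(Puma_giganteus,Cricetus_occidentalis))),(Shigella_vulgaris,Anopheles_minor)),(Secale_giganteus,((Meles_major,Betula_tricolor),Carpinus_sapiens))),(Fagus_sapiens,Canis_robustus)),Gorilla_gracilis)).
That clade contains 18 terminal taxa: Anopheles_minor, Bacillus_borealis, Betula_tricolor, Canis_robustus, Carpinus_sapiens, Cricetus_occidentalis, Fagus_sapiens, Gallus_orientalis, Gorilla_gracilis, Hordeum_brevicauda, Lynx_albus, Meles_major, Oryza_giganteus, Puma_giganteus, Secale_giganteus, Shigella_vulgaris, Tremarctos_viridis, Tsuga_elegans.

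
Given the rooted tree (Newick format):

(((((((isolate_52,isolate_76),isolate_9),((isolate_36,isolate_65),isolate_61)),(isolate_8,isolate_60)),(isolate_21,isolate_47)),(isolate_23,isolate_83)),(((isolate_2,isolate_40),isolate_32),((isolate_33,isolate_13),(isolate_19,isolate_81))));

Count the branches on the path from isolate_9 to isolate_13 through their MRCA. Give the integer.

The MRCA of isolate_9 and isolate_13 is the root of the tree.
From isolate_9 up to that node: 6 branches. From isolate_13 up to the same node: 4 branches. Total: 6 + 4 = 10.

10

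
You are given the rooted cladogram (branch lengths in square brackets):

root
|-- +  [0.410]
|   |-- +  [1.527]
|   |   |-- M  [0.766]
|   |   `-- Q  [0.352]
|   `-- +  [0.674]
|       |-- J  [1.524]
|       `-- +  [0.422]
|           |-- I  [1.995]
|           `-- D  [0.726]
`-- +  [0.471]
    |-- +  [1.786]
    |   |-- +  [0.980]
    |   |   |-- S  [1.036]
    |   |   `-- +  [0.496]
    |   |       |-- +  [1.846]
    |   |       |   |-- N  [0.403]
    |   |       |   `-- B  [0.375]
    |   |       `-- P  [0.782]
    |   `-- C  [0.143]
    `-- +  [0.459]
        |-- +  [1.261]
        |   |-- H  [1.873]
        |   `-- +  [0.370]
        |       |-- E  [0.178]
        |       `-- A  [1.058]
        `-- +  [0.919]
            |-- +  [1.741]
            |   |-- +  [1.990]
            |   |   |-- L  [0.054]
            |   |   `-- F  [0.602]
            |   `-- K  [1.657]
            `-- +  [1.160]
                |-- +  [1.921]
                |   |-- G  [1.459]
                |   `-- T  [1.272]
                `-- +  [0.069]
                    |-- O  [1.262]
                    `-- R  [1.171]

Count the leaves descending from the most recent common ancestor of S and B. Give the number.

4

The MRCA of S and B is the node subtending (S,((N,B),P)).
That clade contains 4 terminal taxa: B, N, P, S.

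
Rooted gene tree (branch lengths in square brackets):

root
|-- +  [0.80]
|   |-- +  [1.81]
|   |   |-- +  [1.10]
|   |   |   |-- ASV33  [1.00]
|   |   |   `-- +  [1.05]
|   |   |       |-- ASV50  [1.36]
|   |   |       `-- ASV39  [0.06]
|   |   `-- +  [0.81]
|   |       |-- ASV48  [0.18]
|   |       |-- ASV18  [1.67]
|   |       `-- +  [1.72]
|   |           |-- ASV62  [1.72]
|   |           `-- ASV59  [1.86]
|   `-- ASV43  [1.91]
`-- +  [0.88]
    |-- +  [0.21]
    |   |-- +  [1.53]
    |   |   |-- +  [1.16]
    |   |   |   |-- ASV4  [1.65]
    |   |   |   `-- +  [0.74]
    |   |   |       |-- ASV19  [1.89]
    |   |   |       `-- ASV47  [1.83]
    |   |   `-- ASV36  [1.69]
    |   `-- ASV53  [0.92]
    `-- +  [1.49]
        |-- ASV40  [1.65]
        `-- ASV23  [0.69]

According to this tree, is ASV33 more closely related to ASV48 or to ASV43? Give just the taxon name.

ASV48

The MRCA of ASV33 and ASV48 subtends ((ASV33,(ASV50,ASV39)),(ASV48,ASV18,(ASV62,ASV59))) (7 taxa).
The MRCA of ASV33 and ASV43 subtends (((ASV33,(ASV50,ASV39)),(ASV48,ASV18,(ASV62,ASV59))),ASV43) (8 taxa).
The first is nested inside the second, so ASV33 shares a more recent common ancestor with ASV48.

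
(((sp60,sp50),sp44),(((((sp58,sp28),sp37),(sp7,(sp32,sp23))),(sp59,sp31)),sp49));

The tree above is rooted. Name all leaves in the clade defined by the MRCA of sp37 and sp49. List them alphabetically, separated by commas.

Tracing sp37: it sits inside ((sp58,sp28),sp37).
Tracing sp49: it sits inside (((((sp58,sp28),sp37),(sp7,(sp32,sp23))),(sp59,sp31)),sp49).
The smallest clade enclosing both is (((((sp58,sp28),sp37),(sp7,(sp32,sp23))),(sp59,sp31)),sp49); the answer is its 9 terminal taxa in alphabetical order.

sp23, sp28, sp31, sp32, sp37, sp49, sp58, sp59, sp7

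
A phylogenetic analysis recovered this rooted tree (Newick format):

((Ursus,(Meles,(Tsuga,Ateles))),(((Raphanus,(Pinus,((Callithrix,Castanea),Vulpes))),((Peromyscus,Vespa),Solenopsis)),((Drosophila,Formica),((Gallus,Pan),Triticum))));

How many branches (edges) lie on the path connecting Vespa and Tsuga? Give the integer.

9

The MRCA of Vespa and Tsuga is the root of the tree.
From Vespa up to that node: 5 branches. From Tsuga up to the same node: 4 branches. Total: 5 + 4 = 9.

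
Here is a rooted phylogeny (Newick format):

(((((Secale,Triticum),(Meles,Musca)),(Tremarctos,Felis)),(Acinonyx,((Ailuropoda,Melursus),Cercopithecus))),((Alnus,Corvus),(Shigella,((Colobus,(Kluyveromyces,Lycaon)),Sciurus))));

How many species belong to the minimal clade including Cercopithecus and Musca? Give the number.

10

The MRCA of Cercopithecus and Musca is the node subtending ((((Secale,Triticum),(Meles,Musca)),(Tremarctos,Felis)),(Acinonyx,((Ailuropoda,Melursus),Cercopithecus))).
That clade contains 10 terminal taxa: Acinonyx, Ailuropoda, Cercopithecus, Felis, Meles, Melursus, Musca, Secale, Tremarctos, Triticum.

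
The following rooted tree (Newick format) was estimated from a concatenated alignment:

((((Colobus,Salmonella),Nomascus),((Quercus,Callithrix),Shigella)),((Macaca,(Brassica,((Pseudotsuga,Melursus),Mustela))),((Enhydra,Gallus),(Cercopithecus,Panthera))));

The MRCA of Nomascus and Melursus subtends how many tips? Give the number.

15

The MRCA of Nomascus and Melursus is the root, so the clade is the entire tree.
That clade contains 15 terminal taxa: Brassica, Callithrix, Cercopithecus, Colobus, Enhydra, Gallus, Macaca, Melursus, Mustela, Nomascus, Panthera, Pseudotsuga, Quercus, Salmonella, Shigella.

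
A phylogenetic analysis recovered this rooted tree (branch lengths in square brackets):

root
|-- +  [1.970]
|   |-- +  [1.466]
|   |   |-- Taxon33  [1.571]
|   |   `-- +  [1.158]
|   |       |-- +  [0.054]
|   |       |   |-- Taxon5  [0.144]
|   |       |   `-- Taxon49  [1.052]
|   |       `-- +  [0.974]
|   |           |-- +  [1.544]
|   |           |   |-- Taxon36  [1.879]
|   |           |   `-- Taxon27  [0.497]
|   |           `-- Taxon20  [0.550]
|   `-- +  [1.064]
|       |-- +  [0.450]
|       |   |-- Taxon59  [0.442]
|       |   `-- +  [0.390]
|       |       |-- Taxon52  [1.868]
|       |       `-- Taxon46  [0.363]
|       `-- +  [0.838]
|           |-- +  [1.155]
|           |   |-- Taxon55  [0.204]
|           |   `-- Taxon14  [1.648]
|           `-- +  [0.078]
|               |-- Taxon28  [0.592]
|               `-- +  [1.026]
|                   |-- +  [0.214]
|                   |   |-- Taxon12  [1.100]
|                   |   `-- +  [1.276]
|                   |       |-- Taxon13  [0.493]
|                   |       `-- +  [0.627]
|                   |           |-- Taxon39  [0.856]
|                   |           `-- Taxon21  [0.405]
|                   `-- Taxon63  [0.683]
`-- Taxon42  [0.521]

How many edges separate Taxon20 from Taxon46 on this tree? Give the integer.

8

The MRCA of Taxon20 and Taxon46 is the node subtending ((Taxon33,((Taxon5,Taxon49),((Taxon36,Taxon27),Taxon20))),((Taxon59,(Taxon52,Taxon46)),((Taxon55,Taxon14),(Taxon28,((Taxon12,(Taxon13,(Taxon39,Taxon21))),Taxon63))))).
From Taxon20 up to that node: 4 branches. From Taxon46 up to the same node: 4 branches. Total: 4 + 4 = 8.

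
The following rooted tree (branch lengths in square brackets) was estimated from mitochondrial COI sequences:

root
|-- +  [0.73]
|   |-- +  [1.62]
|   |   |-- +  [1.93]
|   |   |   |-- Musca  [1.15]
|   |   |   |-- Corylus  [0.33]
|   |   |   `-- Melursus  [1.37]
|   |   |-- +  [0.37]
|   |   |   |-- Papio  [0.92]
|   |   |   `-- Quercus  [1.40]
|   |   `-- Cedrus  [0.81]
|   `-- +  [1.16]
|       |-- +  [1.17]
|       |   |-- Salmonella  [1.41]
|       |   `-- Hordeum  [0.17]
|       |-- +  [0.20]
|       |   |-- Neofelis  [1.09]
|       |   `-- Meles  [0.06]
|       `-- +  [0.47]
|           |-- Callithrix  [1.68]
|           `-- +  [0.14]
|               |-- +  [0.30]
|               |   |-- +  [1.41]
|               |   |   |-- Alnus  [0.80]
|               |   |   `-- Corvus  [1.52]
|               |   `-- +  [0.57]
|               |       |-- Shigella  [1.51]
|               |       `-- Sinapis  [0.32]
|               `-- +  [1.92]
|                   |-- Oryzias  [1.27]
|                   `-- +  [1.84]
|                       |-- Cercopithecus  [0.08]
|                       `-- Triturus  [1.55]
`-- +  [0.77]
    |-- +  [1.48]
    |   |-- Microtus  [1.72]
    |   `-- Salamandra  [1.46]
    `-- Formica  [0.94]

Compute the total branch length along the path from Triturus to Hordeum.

7.26

The path runs Triturus → … → MRCA → … → Hordeum; the MRCA is the node subtending ((Salmonella,Hordeum),(Neofelis,Meles),(Callithrix,(((Alnus,Corvus),(Shigella,Sinapis)),(Oryzias,(Cercopithecus,Triturus))))).
Branch lengths along that path: 1.55 + 1.84 + 1.92 + 0.14 + 0.47 + 1.17 + 0.17 = 7.26.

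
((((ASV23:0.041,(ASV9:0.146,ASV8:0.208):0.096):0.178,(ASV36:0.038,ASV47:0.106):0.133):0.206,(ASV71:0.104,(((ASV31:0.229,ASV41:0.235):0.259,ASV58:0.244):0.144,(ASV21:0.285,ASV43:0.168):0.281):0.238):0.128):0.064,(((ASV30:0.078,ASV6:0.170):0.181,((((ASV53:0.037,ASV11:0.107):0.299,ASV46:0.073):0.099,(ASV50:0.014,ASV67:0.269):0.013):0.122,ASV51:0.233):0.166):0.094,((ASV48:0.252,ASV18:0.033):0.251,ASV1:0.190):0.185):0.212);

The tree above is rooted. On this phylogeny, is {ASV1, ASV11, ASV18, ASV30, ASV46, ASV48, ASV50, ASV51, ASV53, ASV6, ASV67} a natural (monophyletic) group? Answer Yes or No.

The most recent common ancestor of these taxa subtends (((ASV30,ASV6),((((ASV53,ASV11),ASV46),(ASV50,ASV67)),ASV51)),((ASV48,ASV18),ASV1)).
That clade has exactly 11 tips — every listed taxon and nothing else — so the group is monophyletic.

Yes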